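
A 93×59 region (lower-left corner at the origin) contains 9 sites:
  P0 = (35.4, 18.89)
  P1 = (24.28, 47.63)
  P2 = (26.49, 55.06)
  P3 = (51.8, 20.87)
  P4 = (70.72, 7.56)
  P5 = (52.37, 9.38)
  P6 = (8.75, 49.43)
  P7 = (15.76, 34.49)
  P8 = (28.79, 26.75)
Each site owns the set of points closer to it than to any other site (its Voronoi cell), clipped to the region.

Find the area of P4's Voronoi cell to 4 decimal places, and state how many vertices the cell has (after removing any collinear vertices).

1. box [0,93]×[0,59]: [(0, 0) (93, 0) (93, 59) (0, 59)]
2. ⊥bis P4·P0 via (53.06,13.225): [(48.8177, 0) (93, 0) (93, 59) (67.7438, 59)]  |A|=2048.4377
3. ⊥bis P4·P1 via (47.5,27.595): [(63.6879, 46.3563) (48.8177, 0) (93, 0) (93, 59) (74.5973, 59)]  |A|=2005.1108
4. ⊥bis P4·P2 via (48.605,31.31): [(63.2297, 44.9279) (48.8177, 0) (93, 0) (93, 59) (78.3422, 59)]  |A|=1973.8668
5. ⊥bis P4·P3 via (61.26,14.215): [(51.2599, 0) (93, 0) (93, 59) (92.7657, 59)]  |A|=1238.2436
6. ⊥bis P4·P5 via (61.545,8.47): [(62.2551, 15.6295) (60.7049, 0) (93, 0) (93, 59) (92.7657, 59)]  |A|=1164.4331
7. ⊥bis P4·P6 via (39.735,28.495): [(62.2551, 15.6295) (60.7049, 0) (93, 0) (93, 59) (92.7657, 59)]  |A|=1164.4331
8. ⊥bis P4·P7 via (43.24,21.025): [(62.2551, 15.6295) (60.7049, 0) (93, 0) (93, 59) (92.7657, 59)]  |A|=1164.4331
9. ⊥bis P4·P8 via (49.755,17.155): [(62.2551, 15.6295) (60.7049, 0) (93, 0) (93, 59) (92.7657, 59)]  |A|=1164.4331
10. canonical 5-gon: [(62.2551, 15.6295) (60.7049, 0) (93, 0) (93, 59) (92.7657, 59)]
11. shoelace: 1164.4331

Area of P4's cell: 1164.4331 (5 vertices)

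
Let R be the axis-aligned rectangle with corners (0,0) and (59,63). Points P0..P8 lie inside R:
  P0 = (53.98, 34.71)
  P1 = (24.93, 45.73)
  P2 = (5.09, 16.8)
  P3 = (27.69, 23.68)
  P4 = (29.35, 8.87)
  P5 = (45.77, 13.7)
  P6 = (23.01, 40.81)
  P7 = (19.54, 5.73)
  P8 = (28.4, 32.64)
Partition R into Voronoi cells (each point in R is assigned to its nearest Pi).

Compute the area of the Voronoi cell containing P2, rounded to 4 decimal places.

Area of P2's cell: 430.6840

1. box [0,59]×[0,63]: [(0, 0) (59, 0) (59, 63) (0, 63)]
2. ⊥bis P2·P0 via (29.535,25.755): [(0, 0) (38.9699, 0) (15.8909, 63) (0, 63)]  |A|=1728.1164
3. ⊥bis P2·P1 via (15.01,31.265): [(0, 41.5588) (0, 0) (38.9699, 0) (31.7127, 19.8104)]  |A|=1044.9748
4. ⊥bis P2·P3 via (16.39,20.24): [(12.5123, 32.9779) (0, 41.5588) (0, 0) (22.5516, 0)]  |A|=631.8488
5. ⊥bis P2·P4 via (17.22,12.835): [(17.9575, 15.0911) (12.5123, 32.9779) (0, 41.5588) (0, 0) (13.0246, 0)]  |A|=559.9624
6. ⊥bis P2·P5 via (25.43,15.25): [(17.9575, 15.0911) (12.5123, 32.9779) (0, 41.5588) (0, 0) (13.0246, 0)]  |A|=559.9624
7. ⊥bis P2·P6 via (14.05,28.805): [(17.9575, 15.0911) (13.704, 29.0633) (0, 39.2913) (0, 0) (13.0246, 0)]  |A|=525.048
8. ⊥bis P2·P7 via (12.315,11.265): [(17.1864, 17.6238) (13.704, 29.0633) (0, 39.2913) (0, 0) (3.685, 0)]  |A|=430.684
9. ⊥bis P2·P8 via (16.745,24.72): [(17.1864, 17.6238) (13.704, 29.0633) (0, 39.2913) (0, 0) (3.685, 0)]  |A|=430.684
10. canonical 5-gon: [(17.1864, 17.6238) (13.704, 29.0633) (0, 39.2913) (0, 0) (3.685, 0)]
11. shoelace: 430.684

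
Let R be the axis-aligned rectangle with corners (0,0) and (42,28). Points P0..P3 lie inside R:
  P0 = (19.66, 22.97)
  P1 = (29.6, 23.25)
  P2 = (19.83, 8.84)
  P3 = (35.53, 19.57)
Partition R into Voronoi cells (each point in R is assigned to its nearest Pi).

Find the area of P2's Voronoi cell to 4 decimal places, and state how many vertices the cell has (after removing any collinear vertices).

1. box [0,42]×[0,28]: [(0, 0) (42, 0) (42, 28) (0, 28)]
2. ⊥bis P2·P0 via (19.745,15.905): [(0, 15.6674) (0, 0) (42, 0) (42, 16.1728)]  |A|=668.6442
3. ⊥bis P2·P1 via (24.715,16.045): [(24.8312, 15.9662) (0, 15.6674) (0, 0) (42, 0) (42, 4.3257)]  |A|=566.9449
4. ⊥bis P2·P3 via (27.68,14.205): [(27.8969, 13.8877) (24.8312, 15.9662) (0, 15.6674) (0, 0) (37.3883, 0)]  |A|=504.4184
5. canonical 5-gon: [(27.8969, 13.8877) (24.8312, 15.9662) (0, 15.6674) (0, 0) (37.3883, 0)]
6. shoelace: 504.4184

Area of P2's cell: 504.4184 (5 vertices)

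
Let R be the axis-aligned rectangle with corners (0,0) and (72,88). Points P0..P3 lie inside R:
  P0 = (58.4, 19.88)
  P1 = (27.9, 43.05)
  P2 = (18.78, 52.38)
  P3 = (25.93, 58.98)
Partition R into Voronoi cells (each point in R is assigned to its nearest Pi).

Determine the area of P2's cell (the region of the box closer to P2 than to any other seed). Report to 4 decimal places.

Area of P2's cell: 733.8647

1. box [0,72]×[0,88]: [(0, 0) (72, 0) (72, 88) (0, 88)]
2. ⊥bis P2·P0 via (38.59,36.13): [(0, 0) (8.9528, 0) (72, 76.8594) (72, 88) (0, 88)]  |A|=3913.1171
3. ⊥bis P2·P1 via (23.34,47.715): [(0, 24.9003) (64.5526, 88) (0, 88)]  |A|=2036.6241
4. ⊥bis P2·P3 via (22.355,55.68): [(0, 79.8979) (0, 24.9003) (26.6872, 50.9868)]  |A|=733.8647
5. canonical 3-gon: [(0, 79.8979) (0, 24.9003) (26.6872, 50.9868)]
6. shoelace: 733.8647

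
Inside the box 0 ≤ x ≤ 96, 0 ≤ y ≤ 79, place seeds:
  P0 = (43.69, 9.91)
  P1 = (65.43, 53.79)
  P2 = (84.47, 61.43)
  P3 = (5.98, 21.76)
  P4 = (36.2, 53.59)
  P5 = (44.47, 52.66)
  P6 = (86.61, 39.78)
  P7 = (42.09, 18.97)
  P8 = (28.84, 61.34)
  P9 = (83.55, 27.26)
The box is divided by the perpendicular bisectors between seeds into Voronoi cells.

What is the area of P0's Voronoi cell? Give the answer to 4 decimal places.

Area of P0's cell: 680.2440

1. box [0,96]×[0,79]: [(0, 0) (96, 0) (96, 79) (0, 79)]
2. ⊥bis P0·P1 via (54.56,31.85): [(0, 58.8813) (0, 0) (96, 0) (96, 11.3189)]  |A|=3369.6096
3. ⊥bis P0·P2 via (64.08,35.67): [(92.9106, 12.8495) (0, 58.8813) (0, 0) (96, 0) (96, 10.4041)]  |A|=3368.1966
4. ⊥bis P0·P3 via (24.835,15.835): [(92.9106, 12.8495) (33.194, 42.4356) (19.859, 0) (96, 0) (96, 10.4041)]  |A|=1969.5791
5. ⊥bis P0·P4 via (39.945,31.75): [(92.9106, 12.8495) (50.9522, 33.6375) (29.2604, 29.9179) (19.859, 0) (96, 0) (96, 10.4041)]  |A|=1841.1284
6. ⊥bis P0·P5 via (44.08,31.285): [(92.9106, 12.8495) (56.1447, 31.0649) (37.8917, 31.3979) (29.2604, 29.9179) (19.859, 0) (96, 0) (96, 10.4041)]  |A|=1818.5144
7. ⊥bis P0·P6 via (65.15,24.845): [(63.2824, 27.5286) (56.1447, 31.0649) (37.8917, 31.3979) (29.2604, 29.9179) (19.859, 0) (82.4408, 0)]  |A|=1448.131
8. ⊥bis P0·P7 via (42.89,14.44): [(69.1623, 19.0797) (23.31, 10.9822) (19.859, 0) (82.4408, 0)]  |A|=834.8273
9. ⊥bis P0·P8 via (36.265,35.625): [(69.1623, 19.0797) (23.31, 10.9822) (19.859, 0) (82.4408, 0)]  |A|=834.8273
10. ⊥bis P0·P9 via (63.62,18.585): [(63.8157, 18.1355) (23.31, 10.9822) (19.859, 0) (71.7096, 0)]  |A|=680.244
11. canonical 4-gon: [(63.8157, 18.1355) (23.31, 10.9822) (19.859, 0) (71.7096, 0)]
12. shoelace: 680.244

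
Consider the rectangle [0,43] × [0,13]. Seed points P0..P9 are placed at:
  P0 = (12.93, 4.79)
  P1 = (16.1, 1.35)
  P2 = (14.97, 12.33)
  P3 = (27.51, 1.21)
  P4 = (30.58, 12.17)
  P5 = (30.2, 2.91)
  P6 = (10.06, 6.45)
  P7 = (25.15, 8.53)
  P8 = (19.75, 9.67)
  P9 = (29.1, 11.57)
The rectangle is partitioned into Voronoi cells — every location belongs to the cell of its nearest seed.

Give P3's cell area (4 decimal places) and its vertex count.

Area of P3's cell: 29.9359 (4 vertices)

1. box [0,43]×[0,13]: [(0, 0) (43, 0) (43, 13) (0, 13)]
2. ⊥bis P3·P0 via (20.22,3): [(19.4834, 0) (43, 0) (43, 13) (22.6754, 13)]  |A|=284.9678
3. ⊥bis P3·P1 via (21.805,1.28): [(21.9106, 9.8851) (21.7893, 0) (43, 0) (43, 13) (22.6754, 13)]  |A|=273.5707
4. ⊥bis P3·P2 via (21.24,6.77): [(21.8812, 7.4931) (21.7893, 0) (43, 0) (43, 13) (26.7645, 13)]  |A|=261.4425
5. ⊥bis P3·P4 via (29.045,6.69): [(22.7361, 8.4572) (21.8812, 7.4931) (21.7893, 0) (43, 0) (43, 2.7811)]  |A|=121.0276
6. ⊥bis P3·P5 via (28.855,2.06): [(25.2587, 7.7506) (22.7361, 8.4572) (21.8812, 7.4931) (21.7893, 0) (30.1569, 0)]  |A|=46.5868
7. ⊥bis P3·P6 via (18.785,3.83): [(25.2587, 7.7506) (22.7361, 8.4572) (21.8812, 7.4931) (21.7893, 0) (30.1569, 0)]  |A|=46.5868
8. ⊥bis P3·P7 via (26.33,4.87): [(26.9524, 5.0707) (21.8313, 3.4196) (21.7893, 0) (30.1569, 0)]  |A|=29.9359
9. ⊥bis P3·P8 via (23.63,5.44): [(26.9524, 5.0707) (21.8313, 3.4196) (21.7893, 0) (30.1569, 0)]  |A|=29.9359
10. ⊥bis P3·P9 via (28.305,6.39): [(26.9524, 5.0707) (21.8313, 3.4196) (21.7893, 0) (30.1569, 0)]  |A|=29.9359
11. canonical 4-gon: [(26.9524, 5.0707) (21.8313, 3.4196) (21.7893, 0) (30.1569, 0)]
12. shoelace: 29.9359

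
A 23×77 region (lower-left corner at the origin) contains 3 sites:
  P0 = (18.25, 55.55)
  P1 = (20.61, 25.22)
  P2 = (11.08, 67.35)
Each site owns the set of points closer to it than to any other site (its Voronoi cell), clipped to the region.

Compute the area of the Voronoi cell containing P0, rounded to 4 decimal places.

1. box [0,23]×[0,77]: [(0, 0) (23, 0) (23, 77) (0, 77)]
2. ⊥bis P0·P1 via (19.43,40.385): [(0, 38.8731) (23, 40.6628) (23, 77) (0, 77)]  |A|=856.3369
3. ⊥bis P0·P2 via (14.665,61.45): [(0, 52.5391) (0, 38.8731) (23, 40.6628) (23, 66.5146)]  |A|=454.4547
4. canonical 4-gon: [(0, 52.5391) (0, 38.8731) (23, 40.6628) (23, 66.5146)]
5. shoelace: 454.4547

Area of P0's cell: 454.4547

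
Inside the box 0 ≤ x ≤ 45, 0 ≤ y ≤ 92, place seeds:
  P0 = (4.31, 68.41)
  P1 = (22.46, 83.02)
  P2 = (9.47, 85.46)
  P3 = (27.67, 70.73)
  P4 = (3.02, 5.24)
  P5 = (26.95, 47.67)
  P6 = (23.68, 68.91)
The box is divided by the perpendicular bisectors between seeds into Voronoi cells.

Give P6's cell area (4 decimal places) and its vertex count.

Area of P6's cell: 230.7737 (5 vertices)

1. box [0,45]×[0,92]: [(0, 0) (45, 0) (45, 92) (0, 92)]
2. ⊥bis P6·P0 via (13.995,68.66): [(15.7673, 0) (45, 0) (45, 92) (13.3925, 92)]  |A|=2798.6469
3. ⊥bis P6·P1 via (23.07,75.965): [(13.8271, 75.1658) (15.7673, 0) (45, 0) (45, 77.8611)]  |A|=2312.2291
4. ⊥bis P6·P2 via (16.575,77.185): [(14.2677, 75.2039) (13.8357, 74.833) (15.7673, 0) (45, 0) (45, 77.8611)]  |A|=2312.1556
5. ⊥bis P6·P3 via (25.675,69.82): [(22.8795, 75.9485) (14.2677, 75.2039) (13.8357, 74.833) (15.7673, 0) (45, 0) (45, 27.4537)]  |A|=1754.6369
6. ⊥bis P6·P4 via (13.35,37.075): [(22.8795, 75.9485) (14.2677, 75.2039) (13.8357, 74.833) (14.8226, 36.5971) (45, 26.805) (45, 27.4537)]  |A|=815.2682
7. ⊥bis P6·P5 via (25.315,58.29): [(30.5656, 59.0984) (22.8795, 75.9485) (14.2677, 75.2039) (13.8357, 74.833) (14.3064, 56.5952)]  |A|=230.7737
8. canonical 5-gon: [(30.5656, 59.0984) (22.8795, 75.9485) (14.2677, 75.2039) (13.8357, 74.833) (14.3064, 56.5952)]
9. shoelace: 230.7737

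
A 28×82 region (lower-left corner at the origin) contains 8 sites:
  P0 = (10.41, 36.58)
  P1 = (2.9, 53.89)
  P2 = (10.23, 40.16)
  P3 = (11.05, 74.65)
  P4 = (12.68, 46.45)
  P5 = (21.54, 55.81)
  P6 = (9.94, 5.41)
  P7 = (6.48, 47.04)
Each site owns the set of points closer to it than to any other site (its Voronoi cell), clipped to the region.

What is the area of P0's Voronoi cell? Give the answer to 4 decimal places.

Area of P0's cell: 489.1281

1. box [0,28]×[0,82]: [(0, 0) (28, 0) (28, 82) (0, 82)]
2. ⊥bis P0·P1 via (6.655,45.235): [(0, 42.3477) (0, 0) (28, 0) (28, 54.4956)]  |A|=1355.8063
3. ⊥bis P0·P2 via (10.32,38.37): [(0, 37.8511) (0, 0) (28, 0) (28, 39.2589)]  |A|=1079.5408
4. ⊥bis P0·P3 via (10.73,55.615): [(0, 37.8511) (0, 0) (28, 0) (28, 39.2589)]  |A|=1079.5408
5. ⊥bis P0·P4 via (11.545,41.515): [(22.5466, 38.9847) (0, 37.8511) (0, 0) (28, 0) (28, 37.7305)]  |A|=1075.3732
6. ⊥bis P0·P5 via (15.975,46.195): [(22.5466, 38.9847) (0, 37.8511) (0, 0) (28, 0) (28, 37.7305)]  |A|=1075.3732
7. ⊥bis P0·P6 via (10.175,20.995): [(22.5466, 38.9847) (0, 37.8511) (0, 21.1484) (28, 20.7262) (28, 37.7305)]  |A|=489.1281
8. ⊥bis P0·P7 via (8.445,41.81): [(22.5466, 38.9847) (0, 37.8511) (0, 21.1484) (28, 20.7262) (28, 37.7305)]  |A|=489.1281
9. canonical 5-gon: [(22.5466, 38.9847) (0, 37.8511) (0, 21.1484) (28, 20.7262) (28, 37.7305)]
10. shoelace: 489.1281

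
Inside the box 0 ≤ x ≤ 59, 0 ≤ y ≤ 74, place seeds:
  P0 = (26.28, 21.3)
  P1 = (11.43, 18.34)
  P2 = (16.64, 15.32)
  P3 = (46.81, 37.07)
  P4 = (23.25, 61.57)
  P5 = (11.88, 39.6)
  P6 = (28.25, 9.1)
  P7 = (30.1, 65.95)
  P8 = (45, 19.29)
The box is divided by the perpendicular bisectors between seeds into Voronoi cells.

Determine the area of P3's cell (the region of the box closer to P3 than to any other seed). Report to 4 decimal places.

1. box [0,59]×[0,74]: [(0, 0) (59, 0) (59, 74) (0, 74)]
2. ⊥bis P3·P0 via (36.545,29.185): [(58.9633, 0) (59, 0) (59, 74) (2.1206, 74)]  |A|=2105.8955
3. ⊥bis P3·P1 via (29.12,27.705): [(10.1352, 63.5663) (58.9633, 0) (59, 0) (59, 74) (4.6117, 74)]  |A|=2092.9001
4. ⊥bis P3·P2 via (31.725,26.195): [(10.1352, 63.5663) (58.9633, 0) (59, 0) (59, 74) (4.6117, 74)]  |A|=2092.9001
5. ⊥bis P3·P4 via (35.03,49.32): [(27.0057, 41.6036) (58.9633, 0) (59, 0) (59, 72.3703)]  |A|=1158.4818
6. ⊥bis P3·P5 via (29.345,38.335): [(29.7746, 44.2662) (29.3598, 38.539) (58.9633, 0) (59, 0) (59, 72.3703)]  |A|=1151.1051
7. ⊥bis P3·P6 via (37.53,23.085): [(29.7746, 44.2662) (29.3598, 38.539) (45.078, 18.0764) (59, 8.8382) (59, 72.3703)]  |A|=1089.2507
8. ⊥bis P3·P7 via (38.455,51.51): [(35.5738, 49.8429) (29.7746, 44.2662) (29.3598, 38.539) (45.078, 18.0764) (59, 8.8382) (59, 63.3974)]  |A|=984.1494
9. ⊥bis P3·P8 via (45.905,28.18): [(35.5738, 49.8429) (29.7746, 44.2662) (29.3598, 38.539) (36.5885, 29.1284) (59, 26.8469) (59, 63.3974)]  |A|=744.6285
10. canonical 6-gon: [(35.5738, 49.8429) (29.7746, 44.2662) (29.3598, 38.539) (36.5885, 29.1284) (59, 26.8469) (59, 63.3974)]
11. shoelace: 744.6285

Area of P3's cell: 744.6285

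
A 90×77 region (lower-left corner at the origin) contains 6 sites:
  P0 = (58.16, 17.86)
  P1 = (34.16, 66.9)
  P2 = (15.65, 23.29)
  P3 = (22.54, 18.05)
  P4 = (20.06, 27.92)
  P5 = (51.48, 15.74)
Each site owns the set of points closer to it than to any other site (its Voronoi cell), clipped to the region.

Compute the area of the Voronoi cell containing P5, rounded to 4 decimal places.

Area of P5's cell: 644.5857

1. box [0,90]×[0,77]: [(0, 0) (90, 0) (90, 77) (0, 77)]
2. ⊥bis P5·P0 via (54.82,16.8): [(0, 0) (60.1517, 0) (35.7146, 77) (0, 77)]  |A|=3690.8544
3. ⊥bis P5·P1 via (42.82,41.32): [(0, 26.8235) (0, 0) (60.1517, 0) (46.629, 42.6095)]  |A|=1906.8932
4. ⊥bis P5·P2 via (33.565,19.515): [(37.8017, 39.6211) (29.4529, 0) (60.1517, 0) (46.629, 42.6095)]  |A|=816.43
5. ⊥bis P5·P3 via (37.01,16.895): [(38.8524, 39.9768) (35.6614, 0) (60.1517, 0) (46.629, 42.6095)]  |A|=673.0004
6. ⊥bis P5·P4 via (35.77,21.83): [(43.4017, 41.5169) (37.8276, 27.1378) (35.6614, 0) (60.1517, 0) (46.629, 42.6095)]  |A|=644.5857
7. canonical 5-gon: [(43.4017, 41.5169) (37.8276, 27.1378) (35.6614, 0) (60.1517, 0) (46.629, 42.6095)]
8. shoelace: 644.5857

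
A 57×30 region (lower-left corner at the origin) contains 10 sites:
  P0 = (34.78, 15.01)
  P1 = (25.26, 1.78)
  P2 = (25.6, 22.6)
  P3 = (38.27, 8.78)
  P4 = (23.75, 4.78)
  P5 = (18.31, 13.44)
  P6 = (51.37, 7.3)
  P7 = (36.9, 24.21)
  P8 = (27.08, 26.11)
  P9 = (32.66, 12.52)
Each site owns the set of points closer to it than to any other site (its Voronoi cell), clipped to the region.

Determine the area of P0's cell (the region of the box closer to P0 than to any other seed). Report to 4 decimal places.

Area of P0's cell: 74.1668

1. box [0,57]×[0,30]: [(0, 0) (57, 0) (57, 30) (0, 30)]
2. ⊥bis P0·P1 via (30.02,8.395): [(0, 29.9967) (41.6866, 0) (57, 0) (57, 30) (0, 30)]  |A|=1084.7702
3. ⊥bis P0·P2 via (30.19,18.805): [(24.7302, 12.2014) (41.6866, 0) (57, 0) (57, 30) (39.446, 30)]  |A|=733.6881
4. ⊥bis P0·P3 via (36.525,11.895): [(24.7302, 12.2014) (30.1326, 8.314) (57, 23.3649) (57, 30) (39.446, 30)]  |A|=356.1521
5. ⊥bis P0·P4 via (29.265,9.895): [(25.8593, 13.5671) (30.5266, 8.5347) (57, 23.3649) (57, 30) (39.446, 30)]  |A|=348.7621
6. ⊥bis P0·P5 via (26.545,14.225): [(26.5303, 14.3787) (26.6935, 12.6676) (30.5266, 8.5347) (57, 23.3649) (57, 30) (39.446, 30)]  |A|=348.1218
7. ⊥bis P0·P6 via (43.075,11.155): [(26.5303, 14.3787) (26.6935, 12.6676) (30.5266, 8.5347) (45.8454, 17.1162) (51.833, 30) (39.446, 30)]  |A|=277.8307
8. ⊥bis P0·P7 via (35.84,19.61): [(31.6532, 20.5748) (26.5303, 14.3787) (26.6935, 12.6676) (30.5266, 8.5347) (45.8454, 17.1162) (45.9244, 17.2862)]  |A|=119.02
9. ⊥bis P0·P8 via (30.93,20.56): [(31.6532, 20.5748) (26.5303, 14.3787) (26.6935, 12.6676) (30.5266, 8.5347) (45.8454, 17.1162) (45.9244, 17.2862)]  |A|=119.02
10. ⊥bis P0·P9 via (33.72,13.765): [(31.6532, 20.5748) (29.2028, 17.611) (36.1579, 11.6894) (45.8454, 17.1162) (45.9244, 17.2862)]  |A|=74.1668
11. canonical 5-gon: [(31.6532, 20.5748) (29.2028, 17.611) (36.1579, 11.6894) (45.8454, 17.1162) (45.9244, 17.2862)]
12. shoelace: 74.1668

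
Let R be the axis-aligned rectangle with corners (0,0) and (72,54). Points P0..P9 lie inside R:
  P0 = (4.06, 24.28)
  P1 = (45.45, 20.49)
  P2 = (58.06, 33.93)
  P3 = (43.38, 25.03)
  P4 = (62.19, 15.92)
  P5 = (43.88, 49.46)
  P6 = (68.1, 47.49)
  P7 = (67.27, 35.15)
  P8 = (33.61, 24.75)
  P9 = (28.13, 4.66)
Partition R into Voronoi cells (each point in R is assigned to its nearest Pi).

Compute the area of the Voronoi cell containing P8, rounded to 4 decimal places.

1. box [0,72]×[0,54]: [(0, 0) (72, 0) (72, 54) (0, 54)]
2. ⊥bis P8·P0 via (18.835,24.515): [(19.2249, 0) (72, 0) (72, 54) (18.366, 54)]  |A|=2873.0443
3. ⊥bis P8·P1 via (39.53,22.62): [(19.2249, 0) (31.3914, 0) (50.8204, 54) (18.366, 54)]  |A|=1204.7636
4. ⊥bis P8·P2 via (45.835,29.34): [(19.2249, 0) (31.3914, 0) (43.85, 34.6268) (36.5762, 54) (18.366, 54)]  |A|=1066.7849
5. ⊥bis P8·P3 via (38.495,24.89): [(19.2249, 0) (31.3914, 0) (38.6316, 20.1231) (37.7504, 50.8726) (36.5762, 54) (18.366, 54)]  |A|=980.1625
6. ⊥bis P8·P4 via (47.9,20.335): [(19.2249, 0) (31.3914, 0) (38.6316, 20.1231) (37.7504, 50.8726) (36.5762, 54) (18.366, 54)]  |A|=980.1625
7. ⊥bis P8·P5 via (38.745,37.105): [(18.5009, 45.5189) (19.2249, 0) (31.3914, 0) (38.6316, 20.1231) (38.1377, 37.3574)]  |A|=738.581
8. ⊥bis P8·P6 via (50.855,36.12): [(18.5009, 45.5189) (19.2249, 0) (31.3914, 0) (38.6316, 20.1231) (38.1377, 37.3574)]  |A|=738.581
9. ⊥bis P8·P7 via (50.44,29.95): [(18.5009, 45.5189) (19.2249, 0) (31.3914, 0) (38.6316, 20.1231) (38.1377, 37.3574)]  |A|=738.581
10. ⊥bis P8·P9 via (30.87,14.705): [(18.5009, 45.5189) (18.9393, 17.9594) (36.1628, 13.2613) (38.6316, 20.1231) (38.1377, 37.3574)]  |A|=503.9189
11. canonical 5-gon: [(18.5009, 45.5189) (18.9393, 17.9594) (36.1628, 13.2613) (38.6316, 20.1231) (38.1377, 37.3574)]
12. shoelace: 503.9189

Area of P8's cell: 503.9189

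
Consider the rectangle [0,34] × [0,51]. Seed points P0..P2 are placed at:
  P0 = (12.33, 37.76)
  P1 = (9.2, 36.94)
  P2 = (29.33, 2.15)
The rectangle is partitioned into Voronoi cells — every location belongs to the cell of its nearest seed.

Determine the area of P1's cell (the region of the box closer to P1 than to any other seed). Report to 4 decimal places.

Area of P1's cell: 459.4108

1. box [0,34]×[0,51]: [(0, 0) (34, 0) (34, 51) (0, 51)]
2. ⊥bis P1·P0 via (10.765,37.35): [(0, 0) (20.55, 0) (7.189, 51) (0, 51)]  |A|=707.3431
3. ⊥bis P1·P2 via (19.265,19.545): [(0, 8.398) (15.9344, 17.6179) (7.189, 51) (0, 51)]  |A|=459.4108
4. canonical 4-gon: [(0, 8.398) (15.9344, 17.6179) (7.189, 51) (0, 51)]
5. shoelace: 459.4108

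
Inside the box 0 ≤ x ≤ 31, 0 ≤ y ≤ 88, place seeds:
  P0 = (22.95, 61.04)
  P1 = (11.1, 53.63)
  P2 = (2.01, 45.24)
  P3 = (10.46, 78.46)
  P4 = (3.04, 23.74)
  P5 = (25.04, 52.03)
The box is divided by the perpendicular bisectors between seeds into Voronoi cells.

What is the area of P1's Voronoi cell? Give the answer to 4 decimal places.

Area of P1's cell: 301.0440

1. box [0,31]×[0,88]: [(0, 0) (31, 0) (31, 88) (0, 88)]
2. ⊥bis P1·P0 via (17.025,57.335): [(0, 84.5612) (0, 0) (31, 0) (31, 34.9863)]  |A|=1852.9867
3. ⊥bis P1·P2 via (6.555,49.435): [(0, 84.5612) (0, 56.5369) (31, 22.9505) (31, 34.9863)]  |A|=620.9322
4. ⊥bis P1·P3 via (10.78,66.045): [(11.5658, 66.0653) (0, 65.7671) (0, 56.5369) (31, 22.9505) (31, 34.9863)]  |A|=512.2477
5. ⊥bis P1·P4 via (7.07,38.685): [(11.5658, 66.0653) (0, 65.7671) (0, 56.5369) (19.5944, 35.3077) (31, 32.2321) (31, 34.9863)]  |A|=459.316
6. ⊥bis P1·P5 via (18.07,52.83): [(18.3448, 55.2244) (11.5658, 66.0653) (0, 65.7671) (0, 56.5369) (16.4499, 38.7146)]  |A|=301.044
7. canonical 5-gon: [(18.3448, 55.2244) (11.5658, 66.0653) (0, 65.7671) (0, 56.5369) (16.4499, 38.7146)]
8. shoelace: 301.044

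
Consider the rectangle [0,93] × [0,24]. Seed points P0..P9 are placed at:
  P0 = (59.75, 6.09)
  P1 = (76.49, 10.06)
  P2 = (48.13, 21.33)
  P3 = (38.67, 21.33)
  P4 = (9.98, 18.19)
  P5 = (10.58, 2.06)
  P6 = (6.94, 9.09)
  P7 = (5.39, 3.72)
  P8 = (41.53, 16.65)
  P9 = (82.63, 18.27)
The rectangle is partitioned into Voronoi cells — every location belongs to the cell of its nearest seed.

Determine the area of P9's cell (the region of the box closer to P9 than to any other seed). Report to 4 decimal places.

Area of P9's cell: 264.3961

1. box [0,93]×[0,24]: [(0, 0) (93, 0) (93, 24) (0, 24)]
2. ⊥bis P9·P0 via (71.19,12.18): [(77.6739, 0) (93, 0) (93, 24) (64.8977, 24)]  |A|=521.1403
3. ⊥bis P9·P1 via (79.56,14.165): [(93, 4.1136) (93, 24) (66.4093, 24)]  |A|=264.3961
4. ⊥bis P9·P2 via (65.38,19.8): [(93, 4.1136) (93, 24) (66.4093, 24)]  |A|=264.3961
5. ⊥bis P9·P3 via (60.65,19.8): [(93, 4.1136) (93, 24) (66.4093, 24)]  |A|=264.3961
6. ⊥bis P9·P4 via (46.305,18.23): [(93, 4.1136) (93, 24) (66.4093, 24)]  |A|=264.3961
7. ⊥bis P9·P5 via (46.605,10.165): [(93, 4.1136) (93, 24) (66.4093, 24)]  |A|=264.3961
8. ⊥bis P9·P6 via (44.785,13.68): [(93, 4.1136) (93, 24) (66.4093, 24)]  |A|=264.3961
9. ⊥bis P9·P7 via (44.01,10.995): [(93, 4.1136) (93, 24) (66.4093, 24)]  |A|=264.3961
10. ⊥bis P9·P8 via (62.08,17.46): [(93, 4.1136) (93, 24) (66.4093, 24)]  |A|=264.3961
11. canonical 3-gon: [(93, 4.1136) (93, 24) (66.4093, 24)]
12. shoelace: 264.3961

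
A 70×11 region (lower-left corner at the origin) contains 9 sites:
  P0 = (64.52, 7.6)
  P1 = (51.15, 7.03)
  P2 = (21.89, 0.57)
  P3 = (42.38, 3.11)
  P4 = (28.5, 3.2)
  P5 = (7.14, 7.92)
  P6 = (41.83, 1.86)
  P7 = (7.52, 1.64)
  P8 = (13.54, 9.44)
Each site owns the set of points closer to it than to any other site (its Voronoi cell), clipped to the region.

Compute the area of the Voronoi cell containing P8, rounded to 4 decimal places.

Area of P8's cell: 70.3170

1. box [0,70]×[0,11]: [(0, 0) (70, 0) (70, 11) (0, 11)]
2. ⊥bis P8·P0 via (39.03,8.52): [(0, 0) (38.7225, 0) (39.1195, 11) (0, 11)]  |A|=428.131
3. ⊥bis P8·P1 via (32.345,8.235): [(0, 0) (31.8173, 0) (32.5222, 11) (0, 11)]  |A|=353.8672
4. ⊥bis P8·P2 via (17.715,5.005): [(0, 0) (12.3983, 0) (24.0833, 11) (0, 11)]  |A|=200.6491
5. ⊥bis P8·P3 via (27.96,6.275): [(0, 0) (12.3983, 0) (24.0833, 11) (0, 11)]  |A|=200.6491
6. ⊥bis P8·P4 via (21.02,6.32): [(0, 0) (12.3983, 0) (22.2536, 9.2776) (22.9721, 11) (0, 11)]  |A|=199.6921
7. ⊥bis P8·P5 via (10.34,8.68): [(12.4009, 0.0025) (22.2536, 9.2776) (22.9721, 11) (9.789, 11)]  |A|=77.6443
8. ⊥bis P8·P6 via (27.685,5.65): [(12.4009, 0.0025) (22.2536, 9.2776) (22.9721, 11) (9.789, 11)]  |A|=77.6443
9. ⊥bis P8·P7 via (10.53,5.54): [(11.2105, 5.0148) (14.7904, 2.2518) (22.2536, 9.2776) (22.9721, 11) (9.789, 11)]  |A|=70.317
10. canonical 5-gon: [(11.2105, 5.0148) (14.7904, 2.2518) (22.2536, 9.2776) (22.9721, 11) (9.789, 11)]
11. shoelace: 70.317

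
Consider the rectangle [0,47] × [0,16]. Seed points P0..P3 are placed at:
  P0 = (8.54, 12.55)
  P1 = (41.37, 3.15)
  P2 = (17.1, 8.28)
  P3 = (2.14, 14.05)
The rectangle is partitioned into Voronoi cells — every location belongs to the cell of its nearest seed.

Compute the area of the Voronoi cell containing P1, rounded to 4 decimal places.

1. box [0,47]×[0,16]: [(0, 0) (47, 0) (47, 16) (0, 16)]
2. ⊥bis P1·P0 via (24.955,7.85): [(22.7074, 0) (47, 0) (47, 16) (27.2885, 16)]  |A|=352.0328
3. ⊥bis P1·P2 via (29.235,5.715): [(28.027, 0) (47, 0) (47, 16) (31.409, 16)]  |A|=276.5122
4. ⊥bis P1·P3 via (21.755,8.6): [(28.027, 0) (47, 0) (47, 16) (31.409, 16)]  |A|=276.5122
5. canonical 4-gon: [(28.027, 0) (47, 0) (47, 16) (31.409, 16)]
6. shoelace: 276.5122

Area of P1's cell: 276.5122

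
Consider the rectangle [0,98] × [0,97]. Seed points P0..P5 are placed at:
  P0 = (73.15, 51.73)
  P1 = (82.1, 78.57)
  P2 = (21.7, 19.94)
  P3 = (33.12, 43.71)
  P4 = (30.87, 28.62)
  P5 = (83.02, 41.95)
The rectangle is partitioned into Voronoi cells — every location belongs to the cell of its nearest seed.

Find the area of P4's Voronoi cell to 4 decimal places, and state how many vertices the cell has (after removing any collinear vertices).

Area of P4's cell: 1029.7287 (5 vertices)

1. box [0,98]×[0,97]: [(0, 0) (98, 0) (98, 97) (0, 97)]
2. ⊥bis P4·P0 via (52.01,40.175): [(0, 0) (73.9694, 0) (20.9498, 97) (0, 97)]  |A|=4603.5816
3. ⊥bis P4·P1 via (56.485,53.595): [(0, 0) (73.9694, 0) (29.6067, 81.1621) (14.1645, 97) (0, 97)]  |A|=4549.849
4. ⊥bis P4·P2 via (26.285,24.28): [(0, 52.0488) (49.2676, 0) (73.9694, 0) (29.6067, 81.1621) (14.1645, 97) (0, 97)]  |A|=3267.6886
5. ⊥bis P4·P3 via (31.995,36.165): [(12.248, 39.1094) (49.2676, 0) (73.9694, 0) (56.1723, 32.56)]  |A|=1139.8446
6. ⊥bis P4·P5 via (56.945,35.285): [(12.248, 39.1094) (49.2676, 0) (65.9642, 0) (58.9321, 27.5109) (56.1723, 32.56)]  |A|=1029.7287
7. canonical 5-gon: [(12.248, 39.1094) (49.2676, 0) (65.9642, 0) (58.9321, 27.5109) (56.1723, 32.56)]
8. shoelace: 1029.7287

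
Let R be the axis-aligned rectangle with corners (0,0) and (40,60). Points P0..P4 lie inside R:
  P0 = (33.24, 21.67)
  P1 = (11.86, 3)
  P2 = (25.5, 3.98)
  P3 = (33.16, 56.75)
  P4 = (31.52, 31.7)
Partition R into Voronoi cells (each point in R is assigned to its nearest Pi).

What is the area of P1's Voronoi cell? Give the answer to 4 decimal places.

Area of P1's cell: 468.0646

1. box [0,40]×[0,60]: [(0, 0) (40, 0) (40, 60) (0, 60)]
2. ⊥bis P1·P0 via (22.55,12.335): [(0, 38.1582) (0, 0) (33.3215, 0)]  |A|=635.7439
3. ⊥bis P1·P2 via (18.68,3.49): [(17.6406, 17.957) (0, 38.1582) (0, 0) (18.9307, 0)]  |A|=506.5364
4. ⊥bis P1·P3 via (22.51,29.875): [(17.6406, 17.957) (0, 38.1582) (0, 0) (18.9307, 0)]  |A|=506.5364
5. ⊥bis P1·P4 via (21.69,17.35): [(17.6406, 17.957) (12.9313, 23.3498) (0, 32.208) (0, 0) (18.9307, 0)]  |A|=468.0646
6. canonical 5-gon: [(17.6406, 17.957) (12.9313, 23.3498) (0, 32.208) (0, 0) (18.9307, 0)]
7. shoelace: 468.0646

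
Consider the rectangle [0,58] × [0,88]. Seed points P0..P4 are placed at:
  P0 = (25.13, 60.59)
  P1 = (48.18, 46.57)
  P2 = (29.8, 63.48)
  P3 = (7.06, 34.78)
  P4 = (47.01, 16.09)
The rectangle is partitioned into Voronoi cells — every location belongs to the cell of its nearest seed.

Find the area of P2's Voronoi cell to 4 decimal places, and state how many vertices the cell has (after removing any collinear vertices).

1. box [0,58]×[0,88]: [(0, 0) (58, 0) (58, 88) (0, 88)]
2. ⊥bis P2·P0 via (27.465,62.035): [(58, 12.693) (58, 88) (11.3967, 88)]  |A|=1754.777
3. ⊥bis P2·P1 via (38.99,55.025): [(34.6933, 50.3547) (58, 75.6876) (58, 88) (11.3967, 88)]  |A|=1020.6778
4. ⊥bis P2·P3 via (18.43,49.13): [(34.6933, 50.3547) (58, 75.6876) (58, 88) (11.3967, 88)]  |A|=1020.6778
5. ⊥bis P2·P4 via (38.405,39.785): [(34.6933, 50.3547) (58, 75.6876) (58, 88) (11.3967, 88)]  |A|=1020.6778
6. canonical 4-gon: [(34.6933, 50.3547) (58, 75.6876) (58, 88) (11.3967, 88)]
7. shoelace: 1020.6778

Area of P2's cell: 1020.6778 (4 vertices)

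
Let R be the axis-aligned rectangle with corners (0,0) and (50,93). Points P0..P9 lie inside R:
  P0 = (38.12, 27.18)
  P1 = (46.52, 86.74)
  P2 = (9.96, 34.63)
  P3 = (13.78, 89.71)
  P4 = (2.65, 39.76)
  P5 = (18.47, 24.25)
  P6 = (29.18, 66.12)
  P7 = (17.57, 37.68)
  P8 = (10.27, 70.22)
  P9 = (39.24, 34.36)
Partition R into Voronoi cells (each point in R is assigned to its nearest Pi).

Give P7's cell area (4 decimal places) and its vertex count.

Area of P7's cell: 354.7238 (7 vertices)

1. box [0,50]×[0,93]: [(0, 0) (50, 0) (50, 93) (0, 93)]
2. ⊥bis P7·P0 via (27.845,32.43): [(0, 0) (11.2749, 0) (50, 75.7905) (50, 93) (0, 93)]  |A|=3182.5037
3. ⊥bis P7·P1 via (32.045,62.21): [(0, 81.1196) (0, 0) (11.2749, 0) (40.5091, 57.2154)]  |A|=1965.5888
4. ⊥bis P7·P2 via (13.765,36.155): [(0, 81.1196) (0, 70.4998) (20.7911, 18.6244) (40.5091, 57.2154)]  |A|=1127.7117
5. ⊥bis P7·P3 via (15.675,63.695): [(28.0063, 64.5932) (3.0946, 62.7786) (20.7911, 18.6244) (40.5091, 57.2154)]  |A|=880.0202
6. ⊥bis P7·P4 via (10.11,38.72): [(28.0063, 64.5932) (13.5704, 63.5417) (10.7879, 43.583) (20.7911, 18.6244) (40.5091, 57.2154)]  |A|=776.5398
7. ⊥bis P7·P5 via (18.02,30.965): [(28.0063, 64.5932) (13.5704, 63.5417) (10.7879, 43.583) (15.902, 30.8231) (27.4183, 31.5948) (40.5091, 57.2154)]  |A|=704.4117
8. ⊥bis P7·P6 via (23.375,51.9): [(12.5628, 56.3139) (10.7879, 43.583) (15.902, 30.8231) (27.4183, 31.5948) (35.3048, 47.0299)]  |A|=404.0665
9. ⊥bis P7·P8 via (13.92,53.95): [(16.781, 54.5918) (12.1788, 53.5594) (10.7879, 43.583) (15.902, 30.8231) (27.4183, 31.5948) (35.3048, 47.0299)]  |A|=397.9262
10. ⊥bis P7·P9 via (28.405,36.02): [(30.3986, 49.0328) (16.781, 54.5918) (12.1788, 53.5594) (10.7879, 43.583) (15.902, 30.8231) (27.4183, 31.5948) (27.8593, 32.4579)]  |A|=354.7238
11. canonical 7-gon: [(30.3986, 49.0328) (16.781, 54.5918) (12.1788, 53.5594) (10.7879, 43.583) (15.902, 30.8231) (27.4183, 31.5948) (27.8593, 32.4579)]
12. shoelace: 354.7238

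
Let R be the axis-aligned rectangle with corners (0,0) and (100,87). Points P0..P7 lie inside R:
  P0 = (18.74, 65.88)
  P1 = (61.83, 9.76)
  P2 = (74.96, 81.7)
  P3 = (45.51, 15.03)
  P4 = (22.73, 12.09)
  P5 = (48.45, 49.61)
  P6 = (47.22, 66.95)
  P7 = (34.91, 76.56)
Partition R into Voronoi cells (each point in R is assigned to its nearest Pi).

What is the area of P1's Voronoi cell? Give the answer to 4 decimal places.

1. box [0,100]×[0,87]: [(0, 0) (100, 0) (100, 87) (0, 87)]
2. ⊥bis P1·P0 via (40.285,37.82): [(0, 6.8884) (0, 0) (100, 0) (100, 83.6703)]  |A|=4527.9361
3. ⊥bis P1·P2 via (68.395,45.73): [(54.007, 48.356) (0, 6.8884) (0, 0) (100, 0) (100, 39.9617)]  |A|=3522.7901
4. ⊥bis P1·P3 via (53.67,12.395): [(64.6549, 46.4126) (49.6674, 0) (100, 0) (100, 39.9617)]  |A|=1874.2584
5. ⊥bis P1·P4 via (42.28,10.925): [(64.6549, 46.4126) (49.6674, 0) (100, 0) (100, 39.9617)]  |A|=1874.2584
6. ⊥bis P1·P5 via (55.14,29.685): [(90.7665, 41.6469) (59.7534, 31.234) (49.6674, 0) (100, 0) (100, 39.9617)]  |A|=1664.4098
7. ⊥bis P1·P6 via (54.525,38.355): [(90.7665, 41.6469) (59.7534, 31.234) (49.6674, 0) (100, 0) (100, 39.9617)]  |A|=1664.4098
8. ⊥bis P1·P7 via (48.37,43.16): [(90.7665, 41.6469) (59.7534, 31.234) (49.6674, 0) (100, 0) (100, 39.9617)]  |A|=1664.4098
9. canonical 5-gon: [(90.7665, 41.6469) (59.7534, 31.234) (49.6674, 0) (100, 0) (100, 39.9617)]
10. shoelace: 1664.4098

Area of P1's cell: 1664.4098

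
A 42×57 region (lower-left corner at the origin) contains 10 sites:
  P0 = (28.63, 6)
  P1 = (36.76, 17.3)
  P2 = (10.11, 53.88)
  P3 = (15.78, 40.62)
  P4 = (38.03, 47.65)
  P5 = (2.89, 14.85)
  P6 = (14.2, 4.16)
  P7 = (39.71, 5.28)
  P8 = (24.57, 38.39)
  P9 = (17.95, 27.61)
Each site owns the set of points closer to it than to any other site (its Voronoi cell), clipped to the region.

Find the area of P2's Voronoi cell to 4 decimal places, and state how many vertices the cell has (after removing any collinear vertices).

Area of P2's cell: 247.8345 (5 vertices)

1. box [0,42]×[0,57]: [(0, 0) (42, 0) (42, 57) (0, 57)]
2. ⊥bis P2·P0 via (19.37,29.94): [(0, 22.4477) (42, 38.6933) (42, 57) (0, 57)]  |A|=1110.0396
3. ⊥bis P2·P1 via (23.435,35.59): [(0, 22.4477) (11.503, 26.897) (42, 49.1153) (42, 57) (0, 57)]  |A|=951.1187
4. ⊥bis P2·P3 via (12.945,47.25): [(0, 41.7147) (35.7466, 57) (0, 57)]  |A|=273.1988
5. ⊥bis P2·P4 via (24.07,50.765): [(0, 41.7147) (24.3764, 52.1381) (25.4613, 57) (0, 57)]  |A|=248.1955
6. ⊥bis P2·P5 via (6.5,34.365): [(0, 41.7147) (24.3764, 52.1381) (25.4613, 57) (0, 57)]  |A|=248.1955
7. ⊥bis P2·P6 via (12.155,29.02): [(0, 41.7147) (24.3764, 52.1381) (25.4613, 57) (0, 57)]  |A|=248.1955
8. ⊥bis P2·P7 via (24.91,29.58): [(0, 41.7147) (24.3764, 52.1381) (25.4613, 57) (0, 57)]  |A|=248.1955
9. ⊥bis P2·P8 via (17.34,46.135): [(0, 41.7147) (23.2587, 51.6602) (24.5357, 52.8523) (25.4613, 57) (0, 57)]  |A|=247.8345
10. ⊥bis P2·P9 via (14.03,40.745): [(0, 41.7147) (23.2587, 51.6602) (24.5357, 52.8523) (25.4613, 57) (0, 57)]  |A|=247.8345
11. canonical 5-gon: [(0, 41.7147) (23.2587, 51.6602) (24.5357, 52.8523) (25.4613, 57) (0, 57)]
12. shoelace: 247.8345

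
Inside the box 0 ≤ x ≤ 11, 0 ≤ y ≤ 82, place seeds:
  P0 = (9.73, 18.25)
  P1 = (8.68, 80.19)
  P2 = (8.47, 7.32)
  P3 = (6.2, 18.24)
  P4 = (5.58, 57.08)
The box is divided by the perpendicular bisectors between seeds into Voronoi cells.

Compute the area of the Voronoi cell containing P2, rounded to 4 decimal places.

Area of P2's cell: 134.9105

1. box [0,11]×[0,82]: [(0, 0) (11, 0) (11, 82) (0, 82)]
2. ⊥bis P2·P0 via (9.1,12.785): [(0, 13.834) (0, 0) (11, 0) (11, 12.566)]  |A|=145.2001
3. ⊥bis P2·P1 via (8.575,43.755): [(0, 13.834) (0, 0) (11, 0) (11, 12.566)]  |A|=145.2001
4. ⊥bis P2·P3 via (7.335,12.78): [(7.9801, 12.9141) (0, 11.2552) (0, 0) (11, 0) (11, 12.566)]  |A|=134.9105
5. ⊥bis P2·P4 via (7.025,32.2): [(7.9801, 12.9141) (0, 11.2552) (0, 0) (11, 0) (11, 12.566)]  |A|=134.9105
6. canonical 5-gon: [(7.9801, 12.9141) (0, 11.2552) (0, 0) (11, 0) (11, 12.566)]
7. shoelace: 134.9105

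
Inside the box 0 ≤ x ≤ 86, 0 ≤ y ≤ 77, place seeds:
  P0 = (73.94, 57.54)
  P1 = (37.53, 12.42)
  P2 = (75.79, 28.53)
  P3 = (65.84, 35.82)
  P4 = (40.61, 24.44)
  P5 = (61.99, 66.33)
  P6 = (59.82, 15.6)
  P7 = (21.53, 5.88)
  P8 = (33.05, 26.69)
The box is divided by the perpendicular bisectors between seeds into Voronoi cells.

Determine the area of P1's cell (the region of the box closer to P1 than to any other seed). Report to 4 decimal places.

1. box [0,86]×[0,77]: [(0, 0) (86, 0) (86, 77) (0, 77)]
2. ⊥bis P1·P0 via (55.735,34.98): [(0, 0) (86, 0) (86, 10.5574) (3.663, 77) (0, 77)]  |A|=3886.6562
3. ⊥bis P1·P2 via (56.66,20.475): [(0, 0) (65.2813, 0) (47.8852, 41.3145) (3.663, 77) (0, 77)]  |A|=3257.4696
4. ⊥bis P1·P3 via (51.685,24.12): [(0, 0) (65.2813, 0) (58.6975, 15.6361) (16.6161, 66.5473) (3.663, 77) (0, 77)]  |A|=2992.4125
5. ⊥bis P1·P4 via (39.07,18.43): [(0, 28.4413) (0, 0) (65.2813, 0) (59.7526, 13.1303)]  |A|=1278.302
6. ⊥bis P1·P5 via (49.76,39.375): [(0, 28.4413) (0, 0) (65.2813, 0) (59.7526, 13.1303)]  |A|=1278.302
7. ⊥bis P1·P6 via (48.675,14.01): [(48.3849, 16.0431) (0, 28.4413) (0, 0) (50.6737, 0)]  |A|=1094.5479
8. ⊥bis P1·P7 via (29.53,9.15): [(48.3849, 16.0431) (24.1769, 22.2462) (33.2701, 0) (50.6737, 0)]  |A|=380.6703
9. ⊥bis P1·P8 via (35.29,19.555): [(48.3849, 16.0431) (35.0157, 19.4689) (26.4157, 16.769) (33.2701, 0) (50.6737, 0)]  |A|=354.0961
10. canonical 5-gon: [(48.3849, 16.0431) (35.0157, 19.4689) (26.4157, 16.769) (33.2701, 0) (50.6737, 0)]
11. shoelace: 354.0961

Area of P1's cell: 354.0961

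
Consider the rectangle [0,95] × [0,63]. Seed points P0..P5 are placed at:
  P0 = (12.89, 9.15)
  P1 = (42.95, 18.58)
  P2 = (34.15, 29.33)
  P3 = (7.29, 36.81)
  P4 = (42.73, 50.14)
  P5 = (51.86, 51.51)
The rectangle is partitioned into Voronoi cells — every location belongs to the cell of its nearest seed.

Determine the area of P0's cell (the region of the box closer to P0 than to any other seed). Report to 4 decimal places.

1. box [0,95]×[0,63]: [(0, 0) (95, 0) (95, 63) (0, 63)]
2. ⊥bis P0·P1 via (27.92,13.865): [(0, 0) (32.2695, 0) (12.5061, 63) (0, 63)]  |A|=1410.4312
3. ⊥bis P0·P2 via (23.52,19.24): [(0, 44.0188) (0, 0) (32.2695, 0) (27.5735, 14.9696)]  |A|=848.4059
4. ⊥bis P0·P3 via (10.09,22.98): [(18.3774, 24.6578) (0, 20.9372) (0, 0) (32.2695, 0) (27.5735, 14.9696)]  |A|=636.3166
5. ⊥bis P0·P4 via (27.81,29.645): [(18.3774, 24.6578) (0, 20.9372) (0, 0) (32.2695, 0) (27.5735, 14.9696)]  |A|=636.3166
6. ⊥bis P0·P5 via (32.375,30.33): [(18.3774, 24.6578) (0, 20.9372) (0, 0) (32.2695, 0) (27.5735, 14.9696)]  |A|=636.3166
7. canonical 5-gon: [(18.3774, 24.6578) (0, 20.9372) (0, 0) (32.2695, 0) (27.5735, 14.9696)]
8. shoelace: 636.3166

Area of P0's cell: 636.3166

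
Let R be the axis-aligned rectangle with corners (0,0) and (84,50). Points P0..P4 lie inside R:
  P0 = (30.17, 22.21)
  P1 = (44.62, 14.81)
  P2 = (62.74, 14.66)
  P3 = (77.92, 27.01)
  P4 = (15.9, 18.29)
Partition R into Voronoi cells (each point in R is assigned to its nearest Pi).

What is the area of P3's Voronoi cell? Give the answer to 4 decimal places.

Area of P3's cell: 840.1032

1. box [0,84]×[0,50]: [(0, 0) (84, 0) (84, 50) (0, 50)]
2. ⊥bis P3·P0 via (54.045,24.61): [(56.5189, 0) (84, 0) (84, 50) (51.4927, 50)]  |A|=1499.7102
3. ⊥bis P3·P1 via (61.27,20.91): [(51.8256, 46.6886) (68.9307, 0) (84, 0) (84, 50) (51.4927, 50)]  |A|=1209.9644
4. ⊥bis P3·P2 via (70.33,20.835): [(51.8256, 46.6886) (53.8977, 41.0328) (84, 4.0325) (84, 50) (51.4927, 50)]  |A|=840.1032
5. ⊥bis P3·P4 via (46.91,22.65): [(51.8256, 46.6886) (53.8977, 41.0328) (84, 4.0325) (84, 50) (51.4927, 50)]  |A|=840.1032
6. canonical 5-gon: [(51.8256, 46.6886) (53.8977, 41.0328) (84, 4.0325) (84, 50) (51.4927, 50)]
7. shoelace: 840.1032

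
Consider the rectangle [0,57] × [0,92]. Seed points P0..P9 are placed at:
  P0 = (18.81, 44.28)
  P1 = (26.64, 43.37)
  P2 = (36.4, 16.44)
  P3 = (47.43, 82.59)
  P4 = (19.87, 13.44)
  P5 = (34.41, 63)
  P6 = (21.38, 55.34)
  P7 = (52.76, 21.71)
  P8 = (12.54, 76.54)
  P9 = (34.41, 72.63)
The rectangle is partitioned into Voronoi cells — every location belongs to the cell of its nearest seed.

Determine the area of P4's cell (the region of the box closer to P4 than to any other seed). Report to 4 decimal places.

Area of P4's cell: 806.0261

1. box [0,57]×[0,92]: [(0, 0) (57, 0) (57, 92) (0, 92)]
2. ⊥bis P4·P0 via (19.34,28.86): [(0, 28.1953) (0, 0) (57, 0) (57, 30.1544)]  |A|=1662.9658
3. ⊥bis P4·P1 via (23.255,28.405): [(20.9924, 28.9168) (0, 28.1953) (0, 0) (57, 0) (57, 20.7721)]  |A|=1494.0478
4. ⊥bis P4·P2 via (28.135,14.94): [(25.7956, 27.8303) (20.9924, 28.9168) (0, 28.1953) (0, 0) (30.8464, 0)]  |A|=806.0261
5. ⊥bis P4·P3 via (33.65,48.015): [(25.7956, 27.8303) (20.9924, 28.9168) (0, 28.1953) (0, 0) (30.8464, 0)]  |A|=806.0261
6. ⊥bis P4·P5 via (27.14,38.22): [(25.7956, 27.8303) (20.9924, 28.9168) (0, 28.1953) (0, 0) (30.8464, 0)]  |A|=806.0261
7. ⊥bis P4·P6 via (20.625,34.39): [(25.7956, 27.8303) (20.9924, 28.9168) (0, 28.1953) (0, 0) (30.8464, 0)]  |A|=806.0261
8. ⊥bis P4·P7 via (36.315,17.575): [(25.7956, 27.8303) (20.9924, 28.9168) (0, 28.1953) (0, 0) (30.8464, 0)]  |A|=806.0261
9. ⊥bis P4·P8 via (16.205,44.99): [(25.7956, 27.8303) (20.9924, 28.9168) (0, 28.1953) (0, 0) (30.8464, 0)]  |A|=806.0261
10. ⊥bis P4·P9 via (27.14,43.035): [(25.7956, 27.8303) (20.9924, 28.9168) (0, 28.1953) (0, 0) (30.8464, 0)]  |A|=806.0261
11. canonical 5-gon: [(25.7956, 27.8303) (20.9924, 28.9168) (0, 28.1953) (0, 0) (30.8464, 0)]
12. shoelace: 806.0261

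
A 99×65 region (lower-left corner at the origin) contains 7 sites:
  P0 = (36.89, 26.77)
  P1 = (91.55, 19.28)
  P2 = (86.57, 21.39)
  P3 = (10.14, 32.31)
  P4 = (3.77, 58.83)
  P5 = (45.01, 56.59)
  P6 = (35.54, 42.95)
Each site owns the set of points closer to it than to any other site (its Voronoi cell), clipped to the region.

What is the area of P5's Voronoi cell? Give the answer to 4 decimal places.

Area of P5's cell: 1038.8150

1. box [0,99]×[0,65]: [(0, 0) (99, 0) (99, 65) (0, 65)]
2. ⊥bis P5·P0 via (40.95,41.68): [(0, 52.8307) (99, 25.873) (99, 65) (0, 65)]  |A|=2539.1687
3. ⊥bis P5·P1 via (68.28,37.935): [(0, 52.8307) (65.8473, 34.9005) (89.9774, 65) (0, 65)]  |A|=1754.7962
4. ⊥bis P5·P2 via (65.79,38.99): [(0, 52.8307) (62.9862, 35.6795) (87.8196, 65) (0, 65)]  |A|=1670.7045
5. ⊥bis P5·P3 via (27.575,44.45): [(26.8258, 45.526) (62.9862, 35.6795) (87.8196, 65) (13.266, 65)]  |A|=1378.3082
6. ⊥bis P5·P4 via (24.39,57.71): [(23.9524, 49.6527) (26.8258, 45.526) (62.9862, 35.6795) (87.8196, 65) (24.786, 65)]  |A|=1289.9082
7. ⊥bis P5·P6 via (40.275,49.77): [(24.5517, 60.6864) (59.0109, 36.762) (62.9862, 35.6795) (87.8196, 65) (24.786, 65)]  |A|=1038.815
8. canonical 5-gon: [(24.5517, 60.6864) (59.0109, 36.762) (62.9862, 35.6795) (87.8196, 65) (24.786, 65)]
9. shoelace: 1038.815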